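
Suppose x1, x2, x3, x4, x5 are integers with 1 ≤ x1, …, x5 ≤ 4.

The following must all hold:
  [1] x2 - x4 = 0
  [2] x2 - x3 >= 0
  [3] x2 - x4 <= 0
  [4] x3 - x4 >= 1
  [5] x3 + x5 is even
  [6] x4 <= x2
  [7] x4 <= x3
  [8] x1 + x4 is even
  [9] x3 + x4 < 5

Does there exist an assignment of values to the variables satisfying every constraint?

Constraints 2, 3, and 4 give x2 − x3 ≥ 0, x3 − x4 ≥ 1, x4 − x2 ≥ 0.
Adding all 3 inequalities: the left sides telescope to 0, and the right sides sum to 0 + 1 + 0 = 1. So 0 ≥ 1, which is false.

Unsatisfiable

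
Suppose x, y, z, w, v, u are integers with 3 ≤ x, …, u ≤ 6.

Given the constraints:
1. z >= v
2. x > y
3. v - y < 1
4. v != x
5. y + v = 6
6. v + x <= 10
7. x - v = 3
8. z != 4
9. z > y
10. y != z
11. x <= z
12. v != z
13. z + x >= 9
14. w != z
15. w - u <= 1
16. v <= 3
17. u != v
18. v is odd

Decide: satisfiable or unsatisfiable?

Satisfiable

Try x = 6, y = 3, z = 6, w = 3, v = 3, u = 4.
Check constraint 3: v - y = 0; constraint 5: y + v = 6; constraint 6: v + x = 9. The remaining constraints are straightforward to verify.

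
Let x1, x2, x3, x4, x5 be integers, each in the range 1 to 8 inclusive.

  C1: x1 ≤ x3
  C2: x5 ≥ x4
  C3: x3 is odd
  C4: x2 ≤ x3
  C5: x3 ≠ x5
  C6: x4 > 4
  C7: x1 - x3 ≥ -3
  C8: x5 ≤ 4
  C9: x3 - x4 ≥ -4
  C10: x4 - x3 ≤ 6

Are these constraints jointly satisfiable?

From constraint 6: x4 ≥ 5. From constraints 2 and 8: x4 ≤ x5 and x5 ≤ 4, so x4 ≤ 4. But 4 < 5, so no value of x4 works.

Unsatisfiable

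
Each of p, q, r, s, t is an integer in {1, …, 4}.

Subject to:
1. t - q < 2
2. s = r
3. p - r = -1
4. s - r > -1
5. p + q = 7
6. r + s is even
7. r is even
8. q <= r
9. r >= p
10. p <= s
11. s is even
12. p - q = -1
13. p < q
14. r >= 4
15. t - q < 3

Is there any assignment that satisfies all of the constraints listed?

Try p = 3, q = 4, r = 4, s = 4, t = 4.
Check constraint 1: t - q = 0; constraint 3: p - r = -1. The remaining constraints are straightforward to verify.

Satisfiable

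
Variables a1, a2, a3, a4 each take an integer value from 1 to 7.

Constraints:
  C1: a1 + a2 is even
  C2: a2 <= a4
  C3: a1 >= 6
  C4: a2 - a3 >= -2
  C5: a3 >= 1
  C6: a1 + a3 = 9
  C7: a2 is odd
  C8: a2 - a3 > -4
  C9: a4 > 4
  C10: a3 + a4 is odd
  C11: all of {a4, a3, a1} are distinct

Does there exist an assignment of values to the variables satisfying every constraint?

Satisfiable

The assignment a1 = 7, a2 = 1, a3 = 2, a4 = 5 works:
  constraint 4 holds since a2 - a3 = -1.
  constraint 6 holds since a1 + a3 = 9.
  constraint 8 holds since a2 - a3 = -1.
The rest check out directly.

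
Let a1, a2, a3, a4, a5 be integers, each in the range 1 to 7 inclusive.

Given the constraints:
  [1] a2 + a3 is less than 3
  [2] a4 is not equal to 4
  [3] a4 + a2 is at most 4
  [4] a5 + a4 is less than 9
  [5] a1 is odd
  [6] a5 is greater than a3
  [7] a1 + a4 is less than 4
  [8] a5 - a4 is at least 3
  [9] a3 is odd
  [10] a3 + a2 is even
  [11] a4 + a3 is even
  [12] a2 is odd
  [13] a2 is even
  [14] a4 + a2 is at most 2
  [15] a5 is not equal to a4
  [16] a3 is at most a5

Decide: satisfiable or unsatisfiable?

Unsatisfiable

Constraint 9 makes a3 odd and constraint 13 makes a2 even, so a3 + a2 must be odd. Constraint 10 says a3 + a2 is even — contradiction.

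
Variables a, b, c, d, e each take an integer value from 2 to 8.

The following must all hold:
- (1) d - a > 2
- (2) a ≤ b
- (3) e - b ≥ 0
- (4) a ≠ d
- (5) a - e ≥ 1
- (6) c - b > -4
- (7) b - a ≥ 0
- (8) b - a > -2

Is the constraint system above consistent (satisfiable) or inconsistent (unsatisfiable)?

Constraints 3, 5, and 7 give a − e ≥ 1, e − b ≥ 0, b − a ≥ 0.
Adding all 3 inequalities: the left sides telescope to 0, and the right sides sum to 1 + 0 + 0 = 1. So 0 ≥ 1, which is false.

Unsatisfiable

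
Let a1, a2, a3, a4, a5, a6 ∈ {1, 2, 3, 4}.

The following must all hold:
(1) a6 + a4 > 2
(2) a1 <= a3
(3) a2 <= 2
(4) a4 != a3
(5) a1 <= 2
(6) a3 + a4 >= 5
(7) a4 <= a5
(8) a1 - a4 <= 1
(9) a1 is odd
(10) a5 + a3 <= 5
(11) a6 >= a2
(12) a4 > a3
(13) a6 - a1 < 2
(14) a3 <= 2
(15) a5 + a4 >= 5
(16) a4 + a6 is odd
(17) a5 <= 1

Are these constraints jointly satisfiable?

Unsatisfiable

From constraint 14: a3 ≤ 2. From constraints 7 and 17: a4 ≤ a5 ≤ 1. Hence a3 + a4 ≤ 3. But constraint 6 requires a3 + a4 ≥ 5, and 5 > 3. Contradiction.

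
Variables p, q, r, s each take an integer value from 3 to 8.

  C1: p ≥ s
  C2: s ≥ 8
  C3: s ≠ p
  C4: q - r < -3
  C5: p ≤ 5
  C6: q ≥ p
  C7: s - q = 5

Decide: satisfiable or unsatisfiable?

Unsatisfiable

From constraints 1 and 2: p ≥ s and s ≥ 8, so p ≥ 8. From constraint 5: p ≤ 5. But 5 < 8, so no value of p works.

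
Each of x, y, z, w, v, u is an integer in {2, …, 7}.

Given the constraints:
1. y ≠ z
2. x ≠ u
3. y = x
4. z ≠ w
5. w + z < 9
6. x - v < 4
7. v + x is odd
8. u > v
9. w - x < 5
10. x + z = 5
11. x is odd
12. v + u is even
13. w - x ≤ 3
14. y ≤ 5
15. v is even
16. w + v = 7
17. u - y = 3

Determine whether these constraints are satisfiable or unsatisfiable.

The assignment x = 3, y = 3, z = 2, w = 5, v = 2, u = 6 works:
  constraint 5 holds since w + z = 7.
  constraint 6 holds since x - v = 1.
  constraint 9 holds since w - x = 2.
The rest check out directly.

Satisfiable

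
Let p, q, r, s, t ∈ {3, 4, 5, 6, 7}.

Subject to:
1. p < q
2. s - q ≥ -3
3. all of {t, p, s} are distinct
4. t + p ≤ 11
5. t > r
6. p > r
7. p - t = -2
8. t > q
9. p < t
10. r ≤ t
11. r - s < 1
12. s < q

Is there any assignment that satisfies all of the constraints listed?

Satisfiable

One satisfying assignment is p = 4, q = 5, r = 3, s = 3, t = 6.
For the less obvious constraints — constraint 2: s - q = -2; constraint 4: t + p = 10; constraint 7: p - t = -2 — and the others hold by inspection.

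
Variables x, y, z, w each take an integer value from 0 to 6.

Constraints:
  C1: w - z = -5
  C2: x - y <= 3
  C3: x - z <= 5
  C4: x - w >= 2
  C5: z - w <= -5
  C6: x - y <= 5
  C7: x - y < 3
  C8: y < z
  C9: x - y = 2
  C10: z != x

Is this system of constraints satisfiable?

Constraints 3, 4, and 5 give w − z ≥ 5, z − x ≥ -5, x − w ≥ 2.
Adding all 3 inequalities: the left sides telescope to 0, and the right sides sum to 5 + (-5) + 2 = 2. So 0 ≥ 2, which is false.

Unsatisfiable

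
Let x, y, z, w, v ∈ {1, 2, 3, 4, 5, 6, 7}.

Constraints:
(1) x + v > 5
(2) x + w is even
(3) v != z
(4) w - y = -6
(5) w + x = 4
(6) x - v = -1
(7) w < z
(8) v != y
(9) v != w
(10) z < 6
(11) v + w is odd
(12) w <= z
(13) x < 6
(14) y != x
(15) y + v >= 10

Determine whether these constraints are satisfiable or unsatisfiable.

Satisfiable

Take x = 3, y = 7, z = 5, w = 1, v = 4. Then constraint 1: x + v = 7; constraint 4: w - y = -6, and every other listed constraint is also met.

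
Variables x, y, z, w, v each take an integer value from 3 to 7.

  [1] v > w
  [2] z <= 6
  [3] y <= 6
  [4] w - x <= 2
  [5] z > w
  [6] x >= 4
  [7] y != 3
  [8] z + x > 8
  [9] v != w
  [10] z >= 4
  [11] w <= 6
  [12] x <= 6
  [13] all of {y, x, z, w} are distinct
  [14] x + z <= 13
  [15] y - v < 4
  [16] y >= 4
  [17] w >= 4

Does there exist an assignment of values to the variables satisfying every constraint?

Constraints 2, 3, 6, 10, 11, 12, 16, and 17 confine each of y, x, z, w to the 3 values {4, …, 6}.
Constraint 13 requires all 4 of them to be distinct, but only 3 values are available — impossible by the pigeonhole principle.

Unsatisfiable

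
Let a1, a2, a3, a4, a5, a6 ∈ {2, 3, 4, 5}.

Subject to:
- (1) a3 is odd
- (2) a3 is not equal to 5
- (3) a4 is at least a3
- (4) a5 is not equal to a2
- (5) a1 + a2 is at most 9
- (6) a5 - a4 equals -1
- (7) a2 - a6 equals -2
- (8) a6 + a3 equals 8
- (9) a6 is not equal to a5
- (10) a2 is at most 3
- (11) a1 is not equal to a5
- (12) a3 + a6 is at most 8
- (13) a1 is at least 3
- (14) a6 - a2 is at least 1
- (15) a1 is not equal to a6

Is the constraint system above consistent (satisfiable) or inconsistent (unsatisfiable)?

Satisfiable

Try a1 = 3, a2 = 3, a3 = 3, a4 = 5, a5 = 4, a6 = 5.
Check constraint 5: a1 + a2 = 6; constraint 6: a5 - a4 = -1. The remaining constraints are straightforward to verify.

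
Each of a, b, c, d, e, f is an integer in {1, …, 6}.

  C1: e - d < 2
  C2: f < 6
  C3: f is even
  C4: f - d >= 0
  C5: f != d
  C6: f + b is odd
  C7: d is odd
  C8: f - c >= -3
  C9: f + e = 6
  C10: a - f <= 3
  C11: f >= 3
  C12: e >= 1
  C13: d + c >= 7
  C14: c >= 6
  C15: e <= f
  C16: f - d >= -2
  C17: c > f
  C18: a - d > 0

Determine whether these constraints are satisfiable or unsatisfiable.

Take a = 5, b = 3, c = 6, d = 3, e = 2, f = 4. Then constraint 1: e - d = -1; constraint 4: f - d = 1, and every other listed constraint is also met.

Satisfiable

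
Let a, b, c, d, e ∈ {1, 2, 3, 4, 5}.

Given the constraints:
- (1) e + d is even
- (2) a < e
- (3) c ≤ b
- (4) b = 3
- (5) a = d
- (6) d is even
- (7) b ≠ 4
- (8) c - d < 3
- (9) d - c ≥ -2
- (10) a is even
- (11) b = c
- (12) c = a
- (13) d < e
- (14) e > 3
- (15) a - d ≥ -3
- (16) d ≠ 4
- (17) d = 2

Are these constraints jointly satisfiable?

Constraint 4 fixes b = 3 and constraint 17 fixes d = 2. Constraints 5, 11, and 12 give b = c = a = d, so b = d. But 3 ≠ 2 — contradiction.

Unsatisfiable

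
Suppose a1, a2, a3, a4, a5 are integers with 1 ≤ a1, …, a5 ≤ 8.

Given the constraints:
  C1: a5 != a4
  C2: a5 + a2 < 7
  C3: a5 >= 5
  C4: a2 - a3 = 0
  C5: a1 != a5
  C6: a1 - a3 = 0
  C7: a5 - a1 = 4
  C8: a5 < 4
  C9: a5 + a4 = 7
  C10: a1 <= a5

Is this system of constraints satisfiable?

Unsatisfiable

From constraint 3: a5 ≥ 5. From constraint 8: a5 ≤ 3. But 3 < 5, so no value of a5 works.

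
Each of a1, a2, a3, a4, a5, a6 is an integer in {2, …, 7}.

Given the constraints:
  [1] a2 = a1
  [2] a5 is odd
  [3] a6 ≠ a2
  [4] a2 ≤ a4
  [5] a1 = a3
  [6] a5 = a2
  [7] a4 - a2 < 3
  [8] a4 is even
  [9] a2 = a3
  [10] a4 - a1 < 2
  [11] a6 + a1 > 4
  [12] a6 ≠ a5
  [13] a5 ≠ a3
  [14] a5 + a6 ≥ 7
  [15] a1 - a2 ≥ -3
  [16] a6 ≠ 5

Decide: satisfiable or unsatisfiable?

From constraints 1, 5, and 6, a5 = a2 = a1 = a3, so a5 = a3. But constraint 13 says a5 ≠ a3. Contradiction.

Unsatisfiable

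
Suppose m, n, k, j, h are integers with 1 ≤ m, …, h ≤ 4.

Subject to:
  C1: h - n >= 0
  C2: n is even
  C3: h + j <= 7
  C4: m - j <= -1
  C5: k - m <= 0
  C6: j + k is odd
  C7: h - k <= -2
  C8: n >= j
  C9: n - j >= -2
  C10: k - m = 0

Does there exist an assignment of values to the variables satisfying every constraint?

Unsatisfiable

Constraints 1, 4, 5, 7, and 9 give k − h ≥ 2, h − n ≥ 0, n − j ≥ -2, j − m ≥ 1, m − k ≥ 0.
Adding all 5 inequalities: the left sides telescope to 0, and the right sides sum to 2 + 0 + (-2) + 1 + 0 = 1. So 0 ≥ 1, which is false.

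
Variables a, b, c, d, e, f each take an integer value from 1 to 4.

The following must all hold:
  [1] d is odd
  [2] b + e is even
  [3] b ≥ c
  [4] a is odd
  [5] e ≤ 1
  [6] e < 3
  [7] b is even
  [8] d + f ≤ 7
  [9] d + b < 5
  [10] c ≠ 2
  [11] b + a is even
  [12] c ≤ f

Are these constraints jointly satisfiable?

Constraint 7 makes b even and constraint 4 makes a odd, so b + a must be odd. Constraint 11 says b + a is even — contradiction.

Unsatisfiable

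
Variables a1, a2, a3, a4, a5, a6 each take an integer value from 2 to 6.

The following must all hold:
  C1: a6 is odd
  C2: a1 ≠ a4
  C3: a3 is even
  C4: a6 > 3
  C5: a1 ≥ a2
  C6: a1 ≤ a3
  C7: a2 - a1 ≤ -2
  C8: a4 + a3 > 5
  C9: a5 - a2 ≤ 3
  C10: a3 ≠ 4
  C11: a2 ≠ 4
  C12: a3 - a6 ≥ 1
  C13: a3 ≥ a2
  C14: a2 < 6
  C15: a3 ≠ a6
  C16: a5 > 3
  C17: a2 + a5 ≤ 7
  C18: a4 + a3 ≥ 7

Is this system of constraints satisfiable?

Satisfiable

One satisfying assignment is a1 = 6, a2 = 2, a3 = 6, a4 = 2, a5 = 5, a6 = 5.
For the less obvious constraints — constraint 7: a2 - a1 = -4; constraint 8: a4 + a3 = 8; constraint 9: a5 - a2 = 3 — and the others hold by inspection.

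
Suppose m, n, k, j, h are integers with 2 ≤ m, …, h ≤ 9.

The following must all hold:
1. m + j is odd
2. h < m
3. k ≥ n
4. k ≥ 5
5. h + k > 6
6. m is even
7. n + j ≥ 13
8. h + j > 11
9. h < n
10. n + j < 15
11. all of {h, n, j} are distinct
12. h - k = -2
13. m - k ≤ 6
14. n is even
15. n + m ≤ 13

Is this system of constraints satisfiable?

Satisfiable

Take m = 8, n = 4, k = 5, j = 9, h = 3. Then constraint 5: h + k = 8; constraint 7: n + j = 13, and every other listed constraint is also met.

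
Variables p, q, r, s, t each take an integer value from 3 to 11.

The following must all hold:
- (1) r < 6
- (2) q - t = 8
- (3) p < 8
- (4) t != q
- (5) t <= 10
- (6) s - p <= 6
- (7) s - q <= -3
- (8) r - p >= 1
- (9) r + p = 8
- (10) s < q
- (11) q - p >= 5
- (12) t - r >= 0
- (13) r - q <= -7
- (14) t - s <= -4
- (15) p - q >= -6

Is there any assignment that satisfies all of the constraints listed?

Unsatisfiable

Constraints 7, 8, 12, 14, and 15 give s − t ≥ 4, t − r ≥ 0, r − p ≥ 1, p − q ≥ -6, q − s ≥ 3.
Adding all 5 inequalities: the left sides telescope to 0, and the right sides sum to 4 + 0 + 1 + (-6) + 3 = 2. So 0 ≥ 2, which is false.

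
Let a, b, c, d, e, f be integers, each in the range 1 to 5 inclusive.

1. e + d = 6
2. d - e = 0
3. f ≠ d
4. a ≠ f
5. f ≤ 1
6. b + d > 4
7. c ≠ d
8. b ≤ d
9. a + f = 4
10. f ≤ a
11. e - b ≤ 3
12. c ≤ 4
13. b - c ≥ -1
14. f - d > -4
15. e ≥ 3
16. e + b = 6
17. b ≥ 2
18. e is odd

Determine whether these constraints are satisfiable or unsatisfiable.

Setting (a, b, c, d, e, f) = (3, 3, 1, 3, 3, 1) satisfies everything: constraint 1: e + d = 6; constraint 2: d - e = 0; constraint 6: b + d = 6, and the others follow.

Satisfiable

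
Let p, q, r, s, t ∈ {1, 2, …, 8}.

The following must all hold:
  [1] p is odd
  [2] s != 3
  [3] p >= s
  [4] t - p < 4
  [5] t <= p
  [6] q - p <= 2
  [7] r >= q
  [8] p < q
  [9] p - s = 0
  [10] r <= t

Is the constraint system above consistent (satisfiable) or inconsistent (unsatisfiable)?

Constraints 5, 7, 8, and 10 give r ≤ t, t ≤ p, p < q, q ≤ r. Chaining: r ≤ t ≤ p < q ≤ r, which forces r < r — impossible.

Unsatisfiable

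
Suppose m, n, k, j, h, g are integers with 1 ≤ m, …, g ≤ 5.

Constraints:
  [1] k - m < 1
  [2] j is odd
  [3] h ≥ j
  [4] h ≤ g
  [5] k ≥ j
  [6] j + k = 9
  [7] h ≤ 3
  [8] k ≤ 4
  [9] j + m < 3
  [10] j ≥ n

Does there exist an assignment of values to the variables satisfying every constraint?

From constraints 3 and 7: j ≤ h ≤ 3. From constraint 8: k ≤ 4. Hence j + k ≤ 7. But constraint 6 requires j + k = 9, and 9 > 7. Contradiction.

Unsatisfiable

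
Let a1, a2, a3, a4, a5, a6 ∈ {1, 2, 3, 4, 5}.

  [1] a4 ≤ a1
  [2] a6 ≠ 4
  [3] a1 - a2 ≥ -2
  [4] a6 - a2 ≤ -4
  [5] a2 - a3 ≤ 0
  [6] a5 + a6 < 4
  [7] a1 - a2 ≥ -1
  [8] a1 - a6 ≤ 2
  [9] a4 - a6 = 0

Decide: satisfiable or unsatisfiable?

Unsatisfiable

Constraints 4, 7, and 8 give a6 − a1 ≥ -2, a1 − a2 ≥ -1, a2 − a6 ≥ 4.
Adding all 3 inequalities: the left sides telescope to 0, and the right sides sum to (-2) + (-1) + 4 = 1. So 0 ≥ 1, which is false.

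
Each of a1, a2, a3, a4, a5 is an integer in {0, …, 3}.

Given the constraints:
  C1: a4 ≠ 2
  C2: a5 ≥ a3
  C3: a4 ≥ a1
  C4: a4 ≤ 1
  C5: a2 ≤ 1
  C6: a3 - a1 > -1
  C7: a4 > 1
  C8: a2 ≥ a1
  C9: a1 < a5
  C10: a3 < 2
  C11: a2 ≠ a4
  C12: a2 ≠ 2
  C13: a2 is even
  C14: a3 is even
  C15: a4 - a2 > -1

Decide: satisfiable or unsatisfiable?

From constraint 7: a4 ≥ 2. From constraint 4: a4 ≤ 1. But 1 < 2, so no value of a4 works.

Unsatisfiable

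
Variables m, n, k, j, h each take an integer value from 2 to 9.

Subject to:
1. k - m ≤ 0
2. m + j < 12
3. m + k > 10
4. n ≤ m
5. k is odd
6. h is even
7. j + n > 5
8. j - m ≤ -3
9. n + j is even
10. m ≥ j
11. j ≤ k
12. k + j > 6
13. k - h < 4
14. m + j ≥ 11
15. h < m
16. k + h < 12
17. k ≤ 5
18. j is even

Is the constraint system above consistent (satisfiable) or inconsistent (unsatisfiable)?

Take m = 7, n = 4, k = 5, j = 4, h = 4. Then constraint 1: k - m = -2; constraint 2: m + j = 11, and every other listed constraint is also met.

Satisfiable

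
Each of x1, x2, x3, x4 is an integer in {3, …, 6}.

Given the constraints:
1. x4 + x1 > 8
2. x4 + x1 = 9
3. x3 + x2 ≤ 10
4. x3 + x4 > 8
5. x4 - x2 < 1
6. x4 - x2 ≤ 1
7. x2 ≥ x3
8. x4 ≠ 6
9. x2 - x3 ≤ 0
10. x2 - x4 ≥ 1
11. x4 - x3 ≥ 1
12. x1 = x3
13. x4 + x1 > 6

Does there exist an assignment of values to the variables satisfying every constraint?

Constraints 9, 10, and 11 give x2 − x4 ≥ 1, x4 − x3 ≥ 1, x3 − x2 ≥ 0.
Adding all 3 inequalities: the left sides telescope to 0, and the right sides sum to 1 + 1 + 0 = 2. So 0 ≥ 2, which is false.

Unsatisfiable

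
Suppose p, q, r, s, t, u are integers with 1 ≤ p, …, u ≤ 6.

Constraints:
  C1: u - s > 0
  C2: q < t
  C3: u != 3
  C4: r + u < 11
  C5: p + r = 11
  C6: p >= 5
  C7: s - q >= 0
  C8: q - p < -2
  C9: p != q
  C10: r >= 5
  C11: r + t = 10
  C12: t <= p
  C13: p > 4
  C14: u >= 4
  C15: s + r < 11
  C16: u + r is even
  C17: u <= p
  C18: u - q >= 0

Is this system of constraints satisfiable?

The assignment p = 6, q = 3, r = 5, s = 4, t = 5, u = 5 works:
  constraint 1 holds since u - s = 1.
  constraint 4 holds since r + u = 10.
  constraint 5 holds since p + r = 11.
The rest check out directly.

Satisfiable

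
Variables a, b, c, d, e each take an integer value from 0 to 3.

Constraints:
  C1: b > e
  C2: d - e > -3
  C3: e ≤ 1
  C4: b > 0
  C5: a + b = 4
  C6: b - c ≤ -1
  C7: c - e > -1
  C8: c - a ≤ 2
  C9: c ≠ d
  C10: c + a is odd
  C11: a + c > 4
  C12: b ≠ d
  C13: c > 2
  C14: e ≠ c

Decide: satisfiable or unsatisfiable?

Try a = 2, b = 2, c = 3, d = 0, e = 1.
Check constraint 2: d - e = -1; constraint 5: a + b = 4. The remaining constraints are straightforward to verify.

Satisfiable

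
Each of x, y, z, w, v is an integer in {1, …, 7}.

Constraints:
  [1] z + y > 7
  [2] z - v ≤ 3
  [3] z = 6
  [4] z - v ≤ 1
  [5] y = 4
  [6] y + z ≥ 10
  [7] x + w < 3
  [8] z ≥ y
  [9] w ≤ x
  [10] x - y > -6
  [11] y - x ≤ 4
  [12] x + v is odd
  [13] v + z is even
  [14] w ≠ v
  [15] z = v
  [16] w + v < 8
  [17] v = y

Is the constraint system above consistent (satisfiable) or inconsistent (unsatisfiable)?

Constraint 3 fixes z = 6 and constraint 5 fixes y = 4. Constraints 15 and 17 give z = v = y, so z = y. But 6 ≠ 4 — contradiction.

Unsatisfiable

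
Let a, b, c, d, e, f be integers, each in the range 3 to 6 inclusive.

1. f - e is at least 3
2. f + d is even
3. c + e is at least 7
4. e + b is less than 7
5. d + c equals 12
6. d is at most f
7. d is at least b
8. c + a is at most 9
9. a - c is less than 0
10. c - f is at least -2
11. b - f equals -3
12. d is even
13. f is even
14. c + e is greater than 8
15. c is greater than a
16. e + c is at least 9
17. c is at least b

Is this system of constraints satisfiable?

Try a = 3, b = 3, c = 6, d = 6, e = 3, f = 6.
Check constraint 1: f - e = 3; constraint 3: c + e = 9. The remaining constraints are straightforward to verify.

Satisfiable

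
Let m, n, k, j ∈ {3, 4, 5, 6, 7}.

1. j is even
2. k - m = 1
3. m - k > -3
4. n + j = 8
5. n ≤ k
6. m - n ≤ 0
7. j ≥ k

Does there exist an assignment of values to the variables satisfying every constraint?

Satisfiable

Setting (m, n, k, j) = (3, 4, 4, 4) satisfies everything: constraint 2: k - m = 1; constraint 3: m - k = -1; constraint 4: n + j = 8, and the others follow.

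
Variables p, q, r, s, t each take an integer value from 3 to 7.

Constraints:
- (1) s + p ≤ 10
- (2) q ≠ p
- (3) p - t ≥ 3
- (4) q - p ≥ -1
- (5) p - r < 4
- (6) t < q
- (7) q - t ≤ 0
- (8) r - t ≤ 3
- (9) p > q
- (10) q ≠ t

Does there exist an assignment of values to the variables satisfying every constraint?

Unsatisfiable

Constraints 3, 4, and 7 give q − p ≥ -1, p − t ≥ 3, t − q ≥ 0.
Adding all 3 inequalities: the left sides telescope to 0, and the right sides sum to (-1) + 3 + 0 = 2. So 0 ≥ 2, which is false.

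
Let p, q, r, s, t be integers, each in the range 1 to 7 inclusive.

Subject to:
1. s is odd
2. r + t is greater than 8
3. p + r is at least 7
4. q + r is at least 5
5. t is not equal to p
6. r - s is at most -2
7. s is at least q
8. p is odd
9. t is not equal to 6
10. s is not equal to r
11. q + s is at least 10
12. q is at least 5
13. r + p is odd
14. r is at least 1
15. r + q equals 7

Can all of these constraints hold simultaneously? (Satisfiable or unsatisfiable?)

Satisfiable

One satisfying assignment is p = 5, q = 5, r = 2, s = 7, t = 7.
For the less obvious constraints — constraint 2: r + t = 9; constraint 3: p + r = 7; constraint 4: q + r = 7 — and the others hold by inspection.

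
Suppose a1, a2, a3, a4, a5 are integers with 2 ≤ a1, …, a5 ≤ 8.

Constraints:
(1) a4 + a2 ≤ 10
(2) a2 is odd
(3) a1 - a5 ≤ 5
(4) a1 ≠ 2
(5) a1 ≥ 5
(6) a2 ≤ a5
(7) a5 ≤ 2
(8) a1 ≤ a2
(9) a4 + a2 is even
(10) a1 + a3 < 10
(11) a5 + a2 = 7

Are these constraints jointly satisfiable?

Unsatisfiable

From constraints 5 and 8: a2 ≥ a1 and a1 ≥ 5, so a2 ≥ 5. From constraints 6 and 7: a2 ≤ a5 and a5 ≤ 2, so a2 ≤ 2. But 2 < 5, so no value of a2 works.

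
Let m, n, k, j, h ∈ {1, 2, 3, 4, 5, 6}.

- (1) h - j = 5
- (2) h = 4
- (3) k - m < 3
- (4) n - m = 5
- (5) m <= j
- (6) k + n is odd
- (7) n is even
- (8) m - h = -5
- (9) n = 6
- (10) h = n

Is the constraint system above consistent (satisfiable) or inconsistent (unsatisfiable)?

Unsatisfiable

Constraint 2 fixes h = 4 and constraint 9 fixes n = 6, but constraint 10 requires h = n. Since 4 ≠ 6, contradiction.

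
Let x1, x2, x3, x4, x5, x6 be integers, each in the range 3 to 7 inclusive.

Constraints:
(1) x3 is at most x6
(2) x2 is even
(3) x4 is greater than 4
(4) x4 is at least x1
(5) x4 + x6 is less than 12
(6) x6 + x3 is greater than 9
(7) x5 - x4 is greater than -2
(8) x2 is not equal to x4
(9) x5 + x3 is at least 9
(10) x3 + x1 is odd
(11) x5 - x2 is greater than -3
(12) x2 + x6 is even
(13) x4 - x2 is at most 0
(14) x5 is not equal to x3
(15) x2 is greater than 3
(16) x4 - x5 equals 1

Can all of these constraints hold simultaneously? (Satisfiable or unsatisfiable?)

Satisfiable

Take x1 = 5, x2 = 6, x3 = 6, x4 = 5, x5 = 4, x6 = 6. Then constraint 5: x4 + x6 = 11; constraint 6: x6 + x3 = 12; constraint 7: x5 - x4 = -1, and every other listed constraint is also met.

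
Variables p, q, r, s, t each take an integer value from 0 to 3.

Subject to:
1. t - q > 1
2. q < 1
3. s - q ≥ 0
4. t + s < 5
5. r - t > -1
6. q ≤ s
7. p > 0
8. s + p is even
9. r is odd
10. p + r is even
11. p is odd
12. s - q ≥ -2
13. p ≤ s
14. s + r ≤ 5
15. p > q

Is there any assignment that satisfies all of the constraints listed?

Satisfiable

The assignment p = 1, q = 0, r = 3, s = 1, t = 3 works:
  constraint 1 holds since t - q = 3.
  constraint 3 holds since s - q = 1.
  constraint 4 holds since t + s = 4.
The rest check out directly.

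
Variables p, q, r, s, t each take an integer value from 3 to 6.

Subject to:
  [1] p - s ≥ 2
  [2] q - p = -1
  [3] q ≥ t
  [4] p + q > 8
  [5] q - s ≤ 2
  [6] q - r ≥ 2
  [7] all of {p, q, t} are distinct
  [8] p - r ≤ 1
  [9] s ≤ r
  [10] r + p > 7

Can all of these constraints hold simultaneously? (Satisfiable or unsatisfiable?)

Constraints 1, 5, 6, and 8 give p − s ≥ 2, s − q ≥ -2, q − r ≥ 2, r − p ≥ -1.
Adding all 4 inequalities: the left sides telescope to 0, and the right sides sum to 2 + (-2) + 2 + (-1) = 1. So 0 ≥ 1, which is false.

Unsatisfiable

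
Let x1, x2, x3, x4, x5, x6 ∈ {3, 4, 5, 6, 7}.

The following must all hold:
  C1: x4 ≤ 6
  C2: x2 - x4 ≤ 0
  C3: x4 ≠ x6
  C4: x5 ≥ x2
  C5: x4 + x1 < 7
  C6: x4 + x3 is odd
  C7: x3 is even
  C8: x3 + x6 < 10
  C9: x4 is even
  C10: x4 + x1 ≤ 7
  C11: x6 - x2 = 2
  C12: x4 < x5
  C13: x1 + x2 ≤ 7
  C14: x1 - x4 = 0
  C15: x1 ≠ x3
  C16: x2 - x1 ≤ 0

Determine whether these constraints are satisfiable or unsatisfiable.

Constraint 9 makes x4 even and constraint 7 makes x3 even, so x4 + x3 must be even. Constraint 6 says x4 + x3 is odd — contradiction.

Unsatisfiable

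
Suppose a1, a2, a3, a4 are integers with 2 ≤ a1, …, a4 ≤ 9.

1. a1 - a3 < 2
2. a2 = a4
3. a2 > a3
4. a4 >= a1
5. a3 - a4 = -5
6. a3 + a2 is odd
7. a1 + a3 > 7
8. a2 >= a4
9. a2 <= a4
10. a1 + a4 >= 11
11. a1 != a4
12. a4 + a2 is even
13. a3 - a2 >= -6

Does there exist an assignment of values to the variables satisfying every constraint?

Satisfiable

One satisfying assignment is a1 = 4, a2 = 9, a3 = 4, a4 = 9.
For the less obvious constraints — constraint 1: a1 - a3 = 0; constraint 5: a3 - a4 = -5 — and the others hold by inspection.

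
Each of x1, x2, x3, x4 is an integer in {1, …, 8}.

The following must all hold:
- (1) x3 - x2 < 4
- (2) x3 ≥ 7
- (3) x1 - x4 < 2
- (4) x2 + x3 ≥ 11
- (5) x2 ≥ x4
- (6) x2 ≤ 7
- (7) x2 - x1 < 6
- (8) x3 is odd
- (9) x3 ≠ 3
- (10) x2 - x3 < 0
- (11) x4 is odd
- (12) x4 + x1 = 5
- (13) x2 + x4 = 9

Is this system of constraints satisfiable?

Satisfiable

The assignment x1 = 2, x2 = 6, x3 = 7, x4 = 3 works:
  constraint 1 holds since x3 - x2 = 1.
  constraint 3 holds since x1 - x4 = -1.
The rest check out directly.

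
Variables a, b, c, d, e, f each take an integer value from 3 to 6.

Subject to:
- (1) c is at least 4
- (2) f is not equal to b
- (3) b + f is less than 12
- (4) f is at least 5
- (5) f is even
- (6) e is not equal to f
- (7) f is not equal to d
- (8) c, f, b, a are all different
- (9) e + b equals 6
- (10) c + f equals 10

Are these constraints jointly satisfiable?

Try a = 5, b = 3, c = 4, d = 4, e = 3, f = 6.
Check constraint 3: b + f = 9; constraint 9: e + b = 6. The remaining constraints are straightforward to verify.

Satisfiable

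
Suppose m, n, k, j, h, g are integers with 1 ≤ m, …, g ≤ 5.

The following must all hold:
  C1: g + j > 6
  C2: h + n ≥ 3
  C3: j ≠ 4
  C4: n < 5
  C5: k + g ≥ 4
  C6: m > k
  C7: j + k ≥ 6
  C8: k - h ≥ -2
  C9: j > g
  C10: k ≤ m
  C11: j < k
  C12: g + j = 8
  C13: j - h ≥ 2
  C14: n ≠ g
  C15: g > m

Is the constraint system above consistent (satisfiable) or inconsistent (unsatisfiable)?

Unsatisfiable

Constraints 6, 9, 11, and 15 give k < m, m < g, g < j, j < k. Chaining: k < m < g < j < k, which forces k < k — impossible.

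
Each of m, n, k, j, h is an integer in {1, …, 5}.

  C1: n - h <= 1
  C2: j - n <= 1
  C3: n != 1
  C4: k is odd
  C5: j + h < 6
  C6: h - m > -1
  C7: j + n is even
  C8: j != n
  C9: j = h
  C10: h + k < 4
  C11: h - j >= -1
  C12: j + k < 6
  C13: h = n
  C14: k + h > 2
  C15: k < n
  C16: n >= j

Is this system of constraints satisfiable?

From constraints 9 and 13, j = h = n, so j = n. But constraint 8 says j ≠ n. Contradiction.

Unsatisfiable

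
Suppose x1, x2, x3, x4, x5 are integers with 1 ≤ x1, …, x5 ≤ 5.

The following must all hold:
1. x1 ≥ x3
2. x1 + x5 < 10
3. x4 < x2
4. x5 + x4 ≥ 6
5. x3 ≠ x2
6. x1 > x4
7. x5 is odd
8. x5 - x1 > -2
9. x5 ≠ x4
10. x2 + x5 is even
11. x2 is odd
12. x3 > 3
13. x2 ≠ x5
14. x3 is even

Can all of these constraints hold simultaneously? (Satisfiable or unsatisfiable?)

Take x1 = 4, x2 = 3, x3 = 4, x4 = 1, x5 = 5. Then constraint 2: x1 + x5 = 9; constraint 4: x5 + x4 = 6; constraint 8: x5 - x1 = 1, and every other listed constraint is also met.

Satisfiable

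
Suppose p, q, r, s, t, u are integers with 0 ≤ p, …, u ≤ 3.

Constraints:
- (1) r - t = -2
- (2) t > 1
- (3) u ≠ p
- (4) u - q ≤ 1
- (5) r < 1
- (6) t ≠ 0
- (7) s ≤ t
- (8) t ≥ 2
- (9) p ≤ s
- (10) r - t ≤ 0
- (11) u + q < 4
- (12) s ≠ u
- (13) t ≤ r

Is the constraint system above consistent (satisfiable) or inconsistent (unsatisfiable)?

From constraints 8 and 13: r ≥ t and t ≥ 2, so r ≥ 2. From constraint 5: r ≤ 0. But 0 < 2, so no value of r works.

Unsatisfiable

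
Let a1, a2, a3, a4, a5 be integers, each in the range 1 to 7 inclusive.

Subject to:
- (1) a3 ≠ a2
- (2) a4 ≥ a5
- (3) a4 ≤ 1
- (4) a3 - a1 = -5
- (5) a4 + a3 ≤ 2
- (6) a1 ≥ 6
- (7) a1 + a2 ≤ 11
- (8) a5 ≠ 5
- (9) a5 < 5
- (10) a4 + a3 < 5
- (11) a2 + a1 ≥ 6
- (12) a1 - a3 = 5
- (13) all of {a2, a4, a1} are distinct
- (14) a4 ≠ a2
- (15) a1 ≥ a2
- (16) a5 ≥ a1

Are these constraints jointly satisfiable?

Unsatisfiable

From constraints 6 and 16: a5 ≥ a1 and a1 ≥ 6, so a5 ≥ 6. From constraints 2 and 3: a5 ≤ a4 and a4 ≤ 1, so a5 ≤ 1. But 1 < 6, so no value of a5 works.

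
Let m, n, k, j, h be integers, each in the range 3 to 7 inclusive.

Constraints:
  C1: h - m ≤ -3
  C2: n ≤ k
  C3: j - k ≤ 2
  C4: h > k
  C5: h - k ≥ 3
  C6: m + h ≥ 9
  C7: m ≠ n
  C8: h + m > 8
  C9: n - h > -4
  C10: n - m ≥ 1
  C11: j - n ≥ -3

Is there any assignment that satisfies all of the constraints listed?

Unsatisfiable

Constraints 1, 3, 5, 10, and 11 give j − n ≥ -3, n − m ≥ 1, m − h ≥ 3, h − k ≥ 3, k − j ≥ -2.
Adding all 5 inequalities: the left sides telescope to 0, and the right sides sum to (-3) + 1 + 3 + 3 + (-2) = 2. So 0 ≥ 2, which is false.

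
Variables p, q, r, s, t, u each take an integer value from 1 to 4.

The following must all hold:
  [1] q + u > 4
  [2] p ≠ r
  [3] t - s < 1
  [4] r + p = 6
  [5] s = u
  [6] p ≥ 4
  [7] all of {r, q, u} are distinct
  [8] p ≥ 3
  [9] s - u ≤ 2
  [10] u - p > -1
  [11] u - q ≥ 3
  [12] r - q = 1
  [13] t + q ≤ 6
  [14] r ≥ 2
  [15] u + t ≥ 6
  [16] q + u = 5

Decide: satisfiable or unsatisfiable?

Satisfiable

Try p = 4, q = 1, r = 2, s = 4, t = 3, u = 4.
Check constraint 1: q + u = 5; constraint 3: t - s = -1. The remaining constraints are straightforward to verify.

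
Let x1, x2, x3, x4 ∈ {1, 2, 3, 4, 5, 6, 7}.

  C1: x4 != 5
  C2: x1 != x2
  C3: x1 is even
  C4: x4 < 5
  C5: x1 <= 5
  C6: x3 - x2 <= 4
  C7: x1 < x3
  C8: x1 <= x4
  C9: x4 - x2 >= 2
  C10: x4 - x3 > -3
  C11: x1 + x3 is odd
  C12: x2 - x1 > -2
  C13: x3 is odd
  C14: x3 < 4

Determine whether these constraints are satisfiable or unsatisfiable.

Satisfiable

The assignment x1 = 2, x2 = 1, x3 = 3, x4 = 3 works:
  constraint 6 holds since x3 - x2 = 2.
  constraint 9 holds since x4 - x2 = 2.
The rest check out directly.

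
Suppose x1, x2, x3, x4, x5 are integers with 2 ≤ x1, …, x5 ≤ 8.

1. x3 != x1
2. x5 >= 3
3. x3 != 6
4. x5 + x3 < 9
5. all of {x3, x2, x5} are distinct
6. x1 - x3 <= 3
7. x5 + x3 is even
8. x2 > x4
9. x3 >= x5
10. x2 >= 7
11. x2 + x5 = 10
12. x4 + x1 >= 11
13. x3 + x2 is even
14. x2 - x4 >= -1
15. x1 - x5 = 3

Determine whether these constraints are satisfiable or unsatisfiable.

One satisfying assignment is x1 = 6, x2 = 7, x3 = 5, x4 = 6, x5 = 3.
For the less obvious constraints — constraint 4: x5 + x3 = 8; constraint 6: x1 - x3 = 1; constraint 11: x2 + x5 = 10 — and the others hold by inspection.

Satisfiable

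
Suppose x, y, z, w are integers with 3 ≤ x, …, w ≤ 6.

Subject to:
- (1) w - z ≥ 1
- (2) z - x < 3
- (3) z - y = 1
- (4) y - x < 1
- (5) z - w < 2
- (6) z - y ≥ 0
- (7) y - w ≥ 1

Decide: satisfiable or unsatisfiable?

Constraints 1, 6, and 7 give y − w ≥ 1, w − z ≥ 1, z − y ≥ 0.
Adding all 3 inequalities: the left sides telescope to 0, and the right sides sum to 1 + 1 + 0 = 2. So 0 ≥ 2, which is false.

Unsatisfiable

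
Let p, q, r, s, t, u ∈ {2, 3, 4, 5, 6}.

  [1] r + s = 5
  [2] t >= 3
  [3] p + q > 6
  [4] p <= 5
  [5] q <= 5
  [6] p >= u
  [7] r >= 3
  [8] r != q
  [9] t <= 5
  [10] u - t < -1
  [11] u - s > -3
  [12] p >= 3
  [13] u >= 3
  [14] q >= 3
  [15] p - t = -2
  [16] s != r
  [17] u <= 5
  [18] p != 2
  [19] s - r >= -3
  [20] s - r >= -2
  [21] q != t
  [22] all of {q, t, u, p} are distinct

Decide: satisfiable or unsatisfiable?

Constraints 2, 4, 5, 9, 12, 13, 14, and 17 confine each of q, t, u, p to the 3 values {3, …, 5}.
Constraint 22 requires all 4 of them to be distinct, but only 3 values are available — impossible by the pigeonhole principle.

Unsatisfiable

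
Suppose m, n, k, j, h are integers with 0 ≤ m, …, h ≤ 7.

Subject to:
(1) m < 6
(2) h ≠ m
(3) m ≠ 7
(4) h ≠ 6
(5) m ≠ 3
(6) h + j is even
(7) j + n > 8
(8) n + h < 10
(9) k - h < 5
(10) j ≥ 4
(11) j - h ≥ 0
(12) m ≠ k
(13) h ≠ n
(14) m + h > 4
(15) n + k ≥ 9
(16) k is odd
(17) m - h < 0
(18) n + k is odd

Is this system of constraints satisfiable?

Satisfiable

Setting (m, n, k, j, h) = (2, 4, 7, 5, 3) satisfies everything: constraint 7: j + n = 9; constraint 8: n + h = 7; constraint 9: k - h = 4, and the others follow.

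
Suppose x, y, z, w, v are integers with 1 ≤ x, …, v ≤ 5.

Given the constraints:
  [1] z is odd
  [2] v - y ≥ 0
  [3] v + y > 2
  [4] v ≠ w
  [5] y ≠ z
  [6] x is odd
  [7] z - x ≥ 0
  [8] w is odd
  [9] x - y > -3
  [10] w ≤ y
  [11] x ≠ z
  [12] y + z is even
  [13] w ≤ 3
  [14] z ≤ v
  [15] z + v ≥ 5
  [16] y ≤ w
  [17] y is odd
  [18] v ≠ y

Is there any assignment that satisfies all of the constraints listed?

Take x = 1, y = 1, z = 3, w = 1, v = 3. Then constraint 2: v - y = 2; constraint 3: v + y = 4; constraint 7: z - x = 2, and every other listed constraint is also met.

Satisfiable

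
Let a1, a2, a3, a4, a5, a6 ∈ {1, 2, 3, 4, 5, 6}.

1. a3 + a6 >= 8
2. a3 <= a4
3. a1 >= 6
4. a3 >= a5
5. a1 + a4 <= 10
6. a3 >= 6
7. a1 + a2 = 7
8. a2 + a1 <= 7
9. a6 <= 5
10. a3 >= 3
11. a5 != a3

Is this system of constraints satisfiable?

Unsatisfiable

From constraint 3: a1 ≥ 6. From constraints 2 and 6: a4 ≥ a3 ≥ 6. Hence a1 + a4 ≥ 12. But constraint 5 requires a1 + a4 ≤ 10, and 10 < 12. Contradiction.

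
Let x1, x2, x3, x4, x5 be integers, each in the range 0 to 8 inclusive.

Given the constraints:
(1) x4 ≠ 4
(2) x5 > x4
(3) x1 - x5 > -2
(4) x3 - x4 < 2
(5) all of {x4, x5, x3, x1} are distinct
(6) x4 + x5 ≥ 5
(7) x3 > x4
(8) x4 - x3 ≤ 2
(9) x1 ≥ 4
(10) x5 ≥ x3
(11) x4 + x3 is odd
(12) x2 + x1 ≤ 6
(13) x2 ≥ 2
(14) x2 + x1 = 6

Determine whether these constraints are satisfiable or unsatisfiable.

Setting (x1, x2, x3, x4, x5) = (4, 2, 3, 2, 5) satisfies everything: constraint 3: x1 - x5 = -1; constraint 4: x3 - x4 = 1, and the others follow.

Satisfiable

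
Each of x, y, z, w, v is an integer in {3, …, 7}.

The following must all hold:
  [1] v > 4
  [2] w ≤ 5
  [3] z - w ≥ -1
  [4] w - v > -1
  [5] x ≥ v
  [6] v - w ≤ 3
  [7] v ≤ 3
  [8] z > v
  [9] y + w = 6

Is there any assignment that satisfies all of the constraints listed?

From constraint 1: v ≥ 5. From constraint 7: v ≤ 3. But 3 < 5, so no value of v works.

Unsatisfiable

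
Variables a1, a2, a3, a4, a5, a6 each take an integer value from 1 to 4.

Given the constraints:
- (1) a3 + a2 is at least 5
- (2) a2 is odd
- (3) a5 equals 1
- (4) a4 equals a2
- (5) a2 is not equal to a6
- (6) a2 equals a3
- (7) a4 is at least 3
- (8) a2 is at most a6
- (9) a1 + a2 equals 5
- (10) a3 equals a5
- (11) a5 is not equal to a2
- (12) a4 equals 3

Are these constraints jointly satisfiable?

Unsatisfiable

Constraint 12 fixes a4 = 3 and constraint 3 fixes a5 = 1. Constraints 4, 6, and 10 give a4 = a2 = a3 = a5, so a4 = a5. But 3 ≠ 1 — contradiction.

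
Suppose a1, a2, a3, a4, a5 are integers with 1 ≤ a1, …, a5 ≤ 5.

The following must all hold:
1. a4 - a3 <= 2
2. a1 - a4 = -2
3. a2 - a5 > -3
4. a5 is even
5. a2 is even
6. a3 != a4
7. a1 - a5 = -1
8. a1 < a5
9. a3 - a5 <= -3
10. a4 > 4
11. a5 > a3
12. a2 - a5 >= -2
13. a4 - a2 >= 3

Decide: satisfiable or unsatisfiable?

Constraints 1, 9, 12, and 13 give a5 − a3 ≥ 3, a3 − a4 ≥ -2, a4 − a2 ≥ 3, a2 − a5 ≥ -2.
Adding all 4 inequalities: the left sides telescope to 0, and the right sides sum to 3 + (-2) + 3 + (-2) = 2. So 0 ≥ 2, which is false.

Unsatisfiable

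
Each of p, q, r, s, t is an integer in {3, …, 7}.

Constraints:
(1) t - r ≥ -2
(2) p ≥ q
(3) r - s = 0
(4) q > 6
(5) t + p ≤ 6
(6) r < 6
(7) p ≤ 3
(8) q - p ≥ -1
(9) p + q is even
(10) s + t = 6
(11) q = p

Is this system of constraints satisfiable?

From constraint 4: q ≥ 7. From constraints 2 and 7: q ≤ p and p ≤ 3, so q ≤ 3. But 3 < 7, so no value of q works.

Unsatisfiable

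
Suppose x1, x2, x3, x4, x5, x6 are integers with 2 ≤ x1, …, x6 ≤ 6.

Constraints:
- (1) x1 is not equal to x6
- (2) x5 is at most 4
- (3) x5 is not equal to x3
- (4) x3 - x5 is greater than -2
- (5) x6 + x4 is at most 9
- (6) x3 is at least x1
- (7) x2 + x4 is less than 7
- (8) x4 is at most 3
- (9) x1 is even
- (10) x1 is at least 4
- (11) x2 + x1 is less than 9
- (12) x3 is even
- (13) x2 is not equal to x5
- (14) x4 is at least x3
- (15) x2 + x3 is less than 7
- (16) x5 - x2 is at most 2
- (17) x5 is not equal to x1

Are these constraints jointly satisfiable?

From constraints 6 and 10: x3 ≥ x1 and x1 ≥ 4, so x3 ≥ 4. From constraints 8 and 14: x3 ≤ x4 and x4 ≤ 3, so x3 ≤ 3. But 3 < 4, so no value of x3 works.

Unsatisfiable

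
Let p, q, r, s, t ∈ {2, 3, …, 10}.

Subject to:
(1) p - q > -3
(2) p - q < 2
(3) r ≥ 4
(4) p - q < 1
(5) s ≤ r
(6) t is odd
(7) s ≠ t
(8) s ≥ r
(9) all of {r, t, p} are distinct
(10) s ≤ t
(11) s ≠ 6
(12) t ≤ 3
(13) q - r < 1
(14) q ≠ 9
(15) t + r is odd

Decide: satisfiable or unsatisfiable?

Unsatisfiable

From constraints 3 and 8: s ≥ r and r ≥ 4, so s ≥ 4. From constraints 10 and 12: s ≤ t and t ≤ 3, so s ≤ 3. But 3 < 4, so no value of s works.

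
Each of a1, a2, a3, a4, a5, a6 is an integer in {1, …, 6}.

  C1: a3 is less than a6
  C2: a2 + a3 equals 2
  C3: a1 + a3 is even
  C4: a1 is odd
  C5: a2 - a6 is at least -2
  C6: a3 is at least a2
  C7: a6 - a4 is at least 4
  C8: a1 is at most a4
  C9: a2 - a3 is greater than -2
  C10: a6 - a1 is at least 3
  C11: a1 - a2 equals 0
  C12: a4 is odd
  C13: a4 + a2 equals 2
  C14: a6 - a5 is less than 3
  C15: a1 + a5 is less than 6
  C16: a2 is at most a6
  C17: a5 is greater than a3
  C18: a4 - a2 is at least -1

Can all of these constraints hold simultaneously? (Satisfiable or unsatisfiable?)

Unsatisfiable

Constraints 5, 7, and 18 give a4 − a2 ≥ -1, a2 − a6 ≥ -2, a6 − a4 ≥ 4.
Adding all 3 inequalities: the left sides telescope to 0, and the right sides sum to (-1) + (-2) + 4 = 1. So 0 ≥ 1, which is false.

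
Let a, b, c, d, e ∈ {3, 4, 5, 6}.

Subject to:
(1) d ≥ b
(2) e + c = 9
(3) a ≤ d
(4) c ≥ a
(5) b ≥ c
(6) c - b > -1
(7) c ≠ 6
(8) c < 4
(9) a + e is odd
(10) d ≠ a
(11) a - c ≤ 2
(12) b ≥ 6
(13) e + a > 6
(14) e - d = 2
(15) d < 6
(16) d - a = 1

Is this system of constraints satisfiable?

Unsatisfiable

From constraints 1 and 12: d ≥ b and b ≥ 6, so d ≥ 6. From constraint 15: d ≤ 5. But 5 < 6, so no value of d works.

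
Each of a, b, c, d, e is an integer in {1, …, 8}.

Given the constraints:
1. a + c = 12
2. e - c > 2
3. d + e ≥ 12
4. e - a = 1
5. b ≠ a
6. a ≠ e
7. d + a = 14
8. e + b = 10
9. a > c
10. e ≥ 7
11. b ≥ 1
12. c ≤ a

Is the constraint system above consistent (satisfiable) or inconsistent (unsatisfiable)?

Take a = 7, b = 2, c = 5, d = 7, e = 8. Then constraint 1: a + c = 12; constraint 2: e - c = 3, and every other listed constraint is also met.

Satisfiable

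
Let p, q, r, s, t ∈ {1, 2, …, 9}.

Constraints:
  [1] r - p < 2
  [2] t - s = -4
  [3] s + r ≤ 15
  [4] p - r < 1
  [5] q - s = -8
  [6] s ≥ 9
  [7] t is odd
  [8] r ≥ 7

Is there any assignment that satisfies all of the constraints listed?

Unsatisfiable

From constraint 6: s ≥ 9. From constraint 8: r ≥ 7. Hence s + r ≥ 16. But constraint 3 requires s + r ≤ 15, and 15 < 16. Contradiction.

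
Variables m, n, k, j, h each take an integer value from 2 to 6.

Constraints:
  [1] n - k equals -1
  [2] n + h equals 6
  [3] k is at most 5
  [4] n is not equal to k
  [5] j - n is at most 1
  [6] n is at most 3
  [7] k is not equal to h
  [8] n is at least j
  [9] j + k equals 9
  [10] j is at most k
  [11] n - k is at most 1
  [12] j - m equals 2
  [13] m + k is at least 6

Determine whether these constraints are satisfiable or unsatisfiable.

Unsatisfiable

From constraints 6 and 8: j ≤ n ≤ 3. From constraint 3: k ≤ 5. Hence j + k ≤ 8. But constraint 9 requires j + k = 9, and 9 > 8. Contradiction.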